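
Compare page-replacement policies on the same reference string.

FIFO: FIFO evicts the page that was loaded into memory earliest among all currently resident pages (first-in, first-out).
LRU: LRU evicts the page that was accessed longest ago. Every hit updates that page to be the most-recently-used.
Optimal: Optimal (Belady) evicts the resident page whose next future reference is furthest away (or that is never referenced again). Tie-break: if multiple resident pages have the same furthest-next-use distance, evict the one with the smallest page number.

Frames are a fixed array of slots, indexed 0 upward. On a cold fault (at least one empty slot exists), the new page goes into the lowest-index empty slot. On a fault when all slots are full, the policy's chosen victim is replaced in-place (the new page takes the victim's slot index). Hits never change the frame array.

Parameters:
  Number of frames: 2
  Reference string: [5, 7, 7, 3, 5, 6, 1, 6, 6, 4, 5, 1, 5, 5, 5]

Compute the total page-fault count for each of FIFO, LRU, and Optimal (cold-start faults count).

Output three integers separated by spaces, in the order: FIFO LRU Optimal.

Answer: 9 9 7

Derivation:
--- FIFO ---
  step 0: ref 5 -> FAULT, frames=[5,-] (faults so far: 1)
  step 1: ref 7 -> FAULT, frames=[5,7] (faults so far: 2)
  step 2: ref 7 -> HIT, frames=[5,7] (faults so far: 2)
  step 3: ref 3 -> FAULT, evict 5, frames=[3,7] (faults so far: 3)
  step 4: ref 5 -> FAULT, evict 7, frames=[3,5] (faults so far: 4)
  step 5: ref 6 -> FAULT, evict 3, frames=[6,5] (faults so far: 5)
  step 6: ref 1 -> FAULT, evict 5, frames=[6,1] (faults so far: 6)
  step 7: ref 6 -> HIT, frames=[6,1] (faults so far: 6)
  step 8: ref 6 -> HIT, frames=[6,1] (faults so far: 6)
  step 9: ref 4 -> FAULT, evict 6, frames=[4,1] (faults so far: 7)
  step 10: ref 5 -> FAULT, evict 1, frames=[4,5] (faults so far: 8)
  step 11: ref 1 -> FAULT, evict 4, frames=[1,5] (faults so far: 9)
  step 12: ref 5 -> HIT, frames=[1,5] (faults so far: 9)
  step 13: ref 5 -> HIT, frames=[1,5] (faults so far: 9)
  step 14: ref 5 -> HIT, frames=[1,5] (faults so far: 9)
  FIFO total faults: 9
--- LRU ---
  step 0: ref 5 -> FAULT, frames=[5,-] (faults so far: 1)
  step 1: ref 7 -> FAULT, frames=[5,7] (faults so far: 2)
  step 2: ref 7 -> HIT, frames=[5,7] (faults so far: 2)
  step 3: ref 3 -> FAULT, evict 5, frames=[3,7] (faults so far: 3)
  step 4: ref 5 -> FAULT, evict 7, frames=[3,5] (faults so far: 4)
  step 5: ref 6 -> FAULT, evict 3, frames=[6,5] (faults so far: 5)
  step 6: ref 1 -> FAULT, evict 5, frames=[6,1] (faults so far: 6)
  step 7: ref 6 -> HIT, frames=[6,1] (faults so far: 6)
  step 8: ref 6 -> HIT, frames=[6,1] (faults so far: 6)
  step 9: ref 4 -> FAULT, evict 1, frames=[6,4] (faults so far: 7)
  step 10: ref 5 -> FAULT, evict 6, frames=[5,4] (faults so far: 8)
  step 11: ref 1 -> FAULT, evict 4, frames=[5,1] (faults so far: 9)
  step 12: ref 5 -> HIT, frames=[5,1] (faults so far: 9)
  step 13: ref 5 -> HIT, frames=[5,1] (faults so far: 9)
  step 14: ref 5 -> HIT, frames=[5,1] (faults so far: 9)
  LRU total faults: 9
--- Optimal ---
  step 0: ref 5 -> FAULT, frames=[5,-] (faults so far: 1)
  step 1: ref 7 -> FAULT, frames=[5,7] (faults so far: 2)
  step 2: ref 7 -> HIT, frames=[5,7] (faults so far: 2)
  step 3: ref 3 -> FAULT, evict 7, frames=[5,3] (faults so far: 3)
  step 4: ref 5 -> HIT, frames=[5,3] (faults so far: 3)
  step 5: ref 6 -> FAULT, evict 3, frames=[5,6] (faults so far: 4)
  step 6: ref 1 -> FAULT, evict 5, frames=[1,6] (faults so far: 5)
  step 7: ref 6 -> HIT, frames=[1,6] (faults so far: 5)
  step 8: ref 6 -> HIT, frames=[1,6] (faults so far: 5)
  step 9: ref 4 -> FAULT, evict 6, frames=[1,4] (faults so far: 6)
  step 10: ref 5 -> FAULT, evict 4, frames=[1,5] (faults so far: 7)
  step 11: ref 1 -> HIT, frames=[1,5] (faults so far: 7)
  step 12: ref 5 -> HIT, frames=[1,5] (faults so far: 7)
  step 13: ref 5 -> HIT, frames=[1,5] (faults so far: 7)
  step 14: ref 5 -> HIT, frames=[1,5] (faults so far: 7)
  Optimal total faults: 7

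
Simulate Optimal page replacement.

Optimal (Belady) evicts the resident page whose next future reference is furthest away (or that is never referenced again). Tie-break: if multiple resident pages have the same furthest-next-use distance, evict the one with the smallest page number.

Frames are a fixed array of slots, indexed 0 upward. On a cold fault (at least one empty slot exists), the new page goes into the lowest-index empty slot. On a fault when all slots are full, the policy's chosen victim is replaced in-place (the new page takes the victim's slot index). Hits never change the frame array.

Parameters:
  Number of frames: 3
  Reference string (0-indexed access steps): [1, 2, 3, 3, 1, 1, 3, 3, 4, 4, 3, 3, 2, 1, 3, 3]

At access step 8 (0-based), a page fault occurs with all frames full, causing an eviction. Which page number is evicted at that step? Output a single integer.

Step 0: ref 1 -> FAULT, frames=[1,-,-]
Step 1: ref 2 -> FAULT, frames=[1,2,-]
Step 2: ref 3 -> FAULT, frames=[1,2,3]
Step 3: ref 3 -> HIT, frames=[1,2,3]
Step 4: ref 1 -> HIT, frames=[1,2,3]
Step 5: ref 1 -> HIT, frames=[1,2,3]
Step 6: ref 3 -> HIT, frames=[1,2,3]
Step 7: ref 3 -> HIT, frames=[1,2,3]
Step 8: ref 4 -> FAULT, evict 1, frames=[4,2,3]
At step 8: evicted page 1

Answer: 1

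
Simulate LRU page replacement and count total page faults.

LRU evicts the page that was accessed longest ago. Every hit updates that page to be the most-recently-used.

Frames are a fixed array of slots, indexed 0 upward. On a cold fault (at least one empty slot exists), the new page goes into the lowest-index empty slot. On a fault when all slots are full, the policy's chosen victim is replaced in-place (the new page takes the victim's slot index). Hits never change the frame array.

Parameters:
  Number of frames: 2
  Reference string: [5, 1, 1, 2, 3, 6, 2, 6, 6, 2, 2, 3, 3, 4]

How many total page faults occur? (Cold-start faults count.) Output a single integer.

Answer: 8

Derivation:
Step 0: ref 5 → FAULT, frames=[5,-]
Step 1: ref 1 → FAULT, frames=[5,1]
Step 2: ref 1 → HIT, frames=[5,1]
Step 3: ref 2 → FAULT (evict 5), frames=[2,1]
Step 4: ref 3 → FAULT (evict 1), frames=[2,3]
Step 5: ref 6 → FAULT (evict 2), frames=[6,3]
Step 6: ref 2 → FAULT (evict 3), frames=[6,2]
Step 7: ref 6 → HIT, frames=[6,2]
Step 8: ref 6 → HIT, frames=[6,2]
Step 9: ref 2 → HIT, frames=[6,2]
Step 10: ref 2 → HIT, frames=[6,2]
Step 11: ref 3 → FAULT (evict 6), frames=[3,2]
Step 12: ref 3 → HIT, frames=[3,2]
Step 13: ref 4 → FAULT (evict 2), frames=[3,4]
Total faults: 8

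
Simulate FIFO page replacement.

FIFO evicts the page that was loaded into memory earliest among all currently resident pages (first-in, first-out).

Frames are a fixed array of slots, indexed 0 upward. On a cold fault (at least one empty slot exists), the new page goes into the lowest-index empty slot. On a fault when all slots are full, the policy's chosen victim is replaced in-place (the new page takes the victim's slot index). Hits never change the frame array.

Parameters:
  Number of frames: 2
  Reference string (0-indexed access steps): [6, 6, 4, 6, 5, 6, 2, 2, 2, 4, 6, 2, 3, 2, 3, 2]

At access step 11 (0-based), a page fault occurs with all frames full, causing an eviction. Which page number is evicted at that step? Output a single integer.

Answer: 4

Derivation:
Step 0: ref 6 -> FAULT, frames=[6,-]
Step 1: ref 6 -> HIT, frames=[6,-]
Step 2: ref 4 -> FAULT, frames=[6,4]
Step 3: ref 6 -> HIT, frames=[6,4]
Step 4: ref 5 -> FAULT, evict 6, frames=[5,4]
Step 5: ref 6 -> FAULT, evict 4, frames=[5,6]
Step 6: ref 2 -> FAULT, evict 5, frames=[2,6]
Step 7: ref 2 -> HIT, frames=[2,6]
Step 8: ref 2 -> HIT, frames=[2,6]
Step 9: ref 4 -> FAULT, evict 6, frames=[2,4]
Step 10: ref 6 -> FAULT, evict 2, frames=[6,4]
Step 11: ref 2 -> FAULT, evict 4, frames=[6,2]
At step 11: evicted page 4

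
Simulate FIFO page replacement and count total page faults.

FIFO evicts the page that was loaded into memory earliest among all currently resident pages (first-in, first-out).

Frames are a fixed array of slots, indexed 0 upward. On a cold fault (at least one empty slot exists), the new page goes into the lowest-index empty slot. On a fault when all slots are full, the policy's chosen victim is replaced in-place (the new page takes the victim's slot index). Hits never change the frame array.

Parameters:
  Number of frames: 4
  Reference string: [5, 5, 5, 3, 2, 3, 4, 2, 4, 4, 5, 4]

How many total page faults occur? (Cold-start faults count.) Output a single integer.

Answer: 4

Derivation:
Step 0: ref 5 → FAULT, frames=[5,-,-,-]
Step 1: ref 5 → HIT, frames=[5,-,-,-]
Step 2: ref 5 → HIT, frames=[5,-,-,-]
Step 3: ref 3 → FAULT, frames=[5,3,-,-]
Step 4: ref 2 → FAULT, frames=[5,3,2,-]
Step 5: ref 3 → HIT, frames=[5,3,2,-]
Step 6: ref 4 → FAULT, frames=[5,3,2,4]
Step 7: ref 2 → HIT, frames=[5,3,2,4]
Step 8: ref 4 → HIT, frames=[5,3,2,4]
Step 9: ref 4 → HIT, frames=[5,3,2,4]
Step 10: ref 5 → HIT, frames=[5,3,2,4]
Step 11: ref 4 → HIT, frames=[5,3,2,4]
Total faults: 4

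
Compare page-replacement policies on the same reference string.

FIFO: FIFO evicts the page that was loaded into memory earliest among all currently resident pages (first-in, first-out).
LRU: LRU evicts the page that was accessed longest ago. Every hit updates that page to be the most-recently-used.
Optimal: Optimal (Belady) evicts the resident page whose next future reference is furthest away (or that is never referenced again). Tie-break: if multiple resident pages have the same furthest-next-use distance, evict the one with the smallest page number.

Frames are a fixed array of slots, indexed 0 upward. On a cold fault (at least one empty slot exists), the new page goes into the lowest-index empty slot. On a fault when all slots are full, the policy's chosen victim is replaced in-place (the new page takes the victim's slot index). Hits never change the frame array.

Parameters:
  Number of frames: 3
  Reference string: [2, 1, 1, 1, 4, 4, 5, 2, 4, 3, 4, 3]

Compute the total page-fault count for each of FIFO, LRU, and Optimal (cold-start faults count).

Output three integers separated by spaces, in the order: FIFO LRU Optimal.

--- FIFO ---
  step 0: ref 2 -> FAULT, frames=[2,-,-] (faults so far: 1)
  step 1: ref 1 -> FAULT, frames=[2,1,-] (faults so far: 2)
  step 2: ref 1 -> HIT, frames=[2,1,-] (faults so far: 2)
  step 3: ref 1 -> HIT, frames=[2,1,-] (faults so far: 2)
  step 4: ref 4 -> FAULT, frames=[2,1,4] (faults so far: 3)
  step 5: ref 4 -> HIT, frames=[2,1,4] (faults so far: 3)
  step 6: ref 5 -> FAULT, evict 2, frames=[5,1,4] (faults so far: 4)
  step 7: ref 2 -> FAULT, evict 1, frames=[5,2,4] (faults so far: 5)
  step 8: ref 4 -> HIT, frames=[5,2,4] (faults so far: 5)
  step 9: ref 3 -> FAULT, evict 4, frames=[5,2,3] (faults so far: 6)
  step 10: ref 4 -> FAULT, evict 5, frames=[4,2,3] (faults so far: 7)
  step 11: ref 3 -> HIT, frames=[4,2,3] (faults so far: 7)
  FIFO total faults: 7
--- LRU ---
  step 0: ref 2 -> FAULT, frames=[2,-,-] (faults so far: 1)
  step 1: ref 1 -> FAULT, frames=[2,1,-] (faults so far: 2)
  step 2: ref 1 -> HIT, frames=[2,1,-] (faults so far: 2)
  step 3: ref 1 -> HIT, frames=[2,1,-] (faults so far: 2)
  step 4: ref 4 -> FAULT, frames=[2,1,4] (faults so far: 3)
  step 5: ref 4 -> HIT, frames=[2,1,4] (faults so far: 3)
  step 6: ref 5 -> FAULT, evict 2, frames=[5,1,4] (faults so far: 4)
  step 7: ref 2 -> FAULT, evict 1, frames=[5,2,4] (faults so far: 5)
  step 8: ref 4 -> HIT, frames=[5,2,4] (faults so far: 5)
  step 9: ref 3 -> FAULT, evict 5, frames=[3,2,4] (faults so far: 6)
  step 10: ref 4 -> HIT, frames=[3,2,4] (faults so far: 6)
  step 11: ref 3 -> HIT, frames=[3,2,4] (faults so far: 6)
  LRU total faults: 6
--- Optimal ---
  step 0: ref 2 -> FAULT, frames=[2,-,-] (faults so far: 1)
  step 1: ref 1 -> FAULT, frames=[2,1,-] (faults so far: 2)
  step 2: ref 1 -> HIT, frames=[2,1,-] (faults so far: 2)
  step 3: ref 1 -> HIT, frames=[2,1,-] (faults so far: 2)
  step 4: ref 4 -> FAULT, frames=[2,1,4] (faults so far: 3)
  step 5: ref 4 -> HIT, frames=[2,1,4] (faults so far: 3)
  step 6: ref 5 -> FAULT, evict 1, frames=[2,5,4] (faults so far: 4)
  step 7: ref 2 -> HIT, frames=[2,5,4] (faults so far: 4)
  step 8: ref 4 -> HIT, frames=[2,5,4] (faults so far: 4)
  step 9: ref 3 -> FAULT, evict 2, frames=[3,5,4] (faults so far: 5)
  step 10: ref 4 -> HIT, frames=[3,5,4] (faults so far: 5)
  step 11: ref 3 -> HIT, frames=[3,5,4] (faults so far: 5)
  Optimal total faults: 5

Answer: 7 6 5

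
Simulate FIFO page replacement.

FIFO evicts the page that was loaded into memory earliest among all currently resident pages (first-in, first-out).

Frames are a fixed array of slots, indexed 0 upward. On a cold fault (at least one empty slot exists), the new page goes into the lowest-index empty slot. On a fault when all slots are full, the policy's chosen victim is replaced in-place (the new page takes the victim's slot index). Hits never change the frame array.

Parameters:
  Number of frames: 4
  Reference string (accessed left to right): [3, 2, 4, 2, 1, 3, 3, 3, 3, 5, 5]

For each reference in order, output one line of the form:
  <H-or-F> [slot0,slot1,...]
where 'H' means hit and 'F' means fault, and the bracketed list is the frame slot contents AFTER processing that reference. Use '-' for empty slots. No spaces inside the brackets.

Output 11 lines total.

F [3,-,-,-]
F [3,2,-,-]
F [3,2,4,-]
H [3,2,4,-]
F [3,2,4,1]
H [3,2,4,1]
H [3,2,4,1]
H [3,2,4,1]
H [3,2,4,1]
F [5,2,4,1]
H [5,2,4,1]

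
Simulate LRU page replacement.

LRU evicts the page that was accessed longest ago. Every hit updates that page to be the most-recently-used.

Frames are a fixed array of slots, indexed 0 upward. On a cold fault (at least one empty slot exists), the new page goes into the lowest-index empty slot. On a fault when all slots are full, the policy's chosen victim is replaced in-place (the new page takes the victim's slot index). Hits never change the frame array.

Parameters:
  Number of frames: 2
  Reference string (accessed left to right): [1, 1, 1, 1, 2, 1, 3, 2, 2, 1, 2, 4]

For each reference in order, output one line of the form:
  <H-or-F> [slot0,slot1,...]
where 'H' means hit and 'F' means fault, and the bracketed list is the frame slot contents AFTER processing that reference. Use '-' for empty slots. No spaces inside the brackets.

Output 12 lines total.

F [1,-]
H [1,-]
H [1,-]
H [1,-]
F [1,2]
H [1,2]
F [1,3]
F [2,3]
H [2,3]
F [2,1]
H [2,1]
F [2,4]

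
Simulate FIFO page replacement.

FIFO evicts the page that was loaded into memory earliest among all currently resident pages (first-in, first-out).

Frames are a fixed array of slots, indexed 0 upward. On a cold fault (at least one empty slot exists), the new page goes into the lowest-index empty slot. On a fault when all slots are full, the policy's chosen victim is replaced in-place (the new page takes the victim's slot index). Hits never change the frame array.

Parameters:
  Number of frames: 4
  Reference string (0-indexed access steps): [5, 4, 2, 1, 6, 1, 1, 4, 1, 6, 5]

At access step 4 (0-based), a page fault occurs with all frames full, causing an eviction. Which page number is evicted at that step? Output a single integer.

Answer: 5

Derivation:
Step 0: ref 5 -> FAULT, frames=[5,-,-,-]
Step 1: ref 4 -> FAULT, frames=[5,4,-,-]
Step 2: ref 2 -> FAULT, frames=[5,4,2,-]
Step 3: ref 1 -> FAULT, frames=[5,4,2,1]
Step 4: ref 6 -> FAULT, evict 5, frames=[6,4,2,1]
At step 4: evicted page 5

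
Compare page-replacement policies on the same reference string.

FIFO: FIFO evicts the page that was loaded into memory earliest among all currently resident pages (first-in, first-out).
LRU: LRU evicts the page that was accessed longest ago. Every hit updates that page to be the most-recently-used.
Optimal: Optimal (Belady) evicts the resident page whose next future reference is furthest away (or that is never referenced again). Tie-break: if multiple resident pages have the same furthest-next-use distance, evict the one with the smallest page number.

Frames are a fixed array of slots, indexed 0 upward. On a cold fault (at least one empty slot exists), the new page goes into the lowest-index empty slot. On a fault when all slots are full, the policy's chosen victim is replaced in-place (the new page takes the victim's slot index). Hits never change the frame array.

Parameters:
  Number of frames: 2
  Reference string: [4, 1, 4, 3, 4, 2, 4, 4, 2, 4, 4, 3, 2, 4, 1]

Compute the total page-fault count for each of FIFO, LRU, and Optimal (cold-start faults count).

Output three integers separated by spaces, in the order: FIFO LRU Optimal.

Answer: 8 8 7

Derivation:
--- FIFO ---
  step 0: ref 4 -> FAULT, frames=[4,-] (faults so far: 1)
  step 1: ref 1 -> FAULT, frames=[4,1] (faults so far: 2)
  step 2: ref 4 -> HIT, frames=[4,1] (faults so far: 2)
  step 3: ref 3 -> FAULT, evict 4, frames=[3,1] (faults so far: 3)
  step 4: ref 4 -> FAULT, evict 1, frames=[3,4] (faults so far: 4)
  step 5: ref 2 -> FAULT, evict 3, frames=[2,4] (faults so far: 5)
  step 6: ref 4 -> HIT, frames=[2,4] (faults so far: 5)
  step 7: ref 4 -> HIT, frames=[2,4] (faults so far: 5)
  step 8: ref 2 -> HIT, frames=[2,4] (faults so far: 5)
  step 9: ref 4 -> HIT, frames=[2,4] (faults so far: 5)
  step 10: ref 4 -> HIT, frames=[2,4] (faults so far: 5)
  step 11: ref 3 -> FAULT, evict 4, frames=[2,3] (faults so far: 6)
  step 12: ref 2 -> HIT, frames=[2,3] (faults so far: 6)
  step 13: ref 4 -> FAULT, evict 2, frames=[4,3] (faults so far: 7)
  step 14: ref 1 -> FAULT, evict 3, frames=[4,1] (faults so far: 8)
  FIFO total faults: 8
--- LRU ---
  step 0: ref 4 -> FAULT, frames=[4,-] (faults so far: 1)
  step 1: ref 1 -> FAULT, frames=[4,1] (faults so far: 2)
  step 2: ref 4 -> HIT, frames=[4,1] (faults so far: 2)
  step 3: ref 3 -> FAULT, evict 1, frames=[4,3] (faults so far: 3)
  step 4: ref 4 -> HIT, frames=[4,3] (faults so far: 3)
  step 5: ref 2 -> FAULT, evict 3, frames=[4,2] (faults so far: 4)
  step 6: ref 4 -> HIT, frames=[4,2] (faults so far: 4)
  step 7: ref 4 -> HIT, frames=[4,2] (faults so far: 4)
  step 8: ref 2 -> HIT, frames=[4,2] (faults so far: 4)
  step 9: ref 4 -> HIT, frames=[4,2] (faults so far: 4)
  step 10: ref 4 -> HIT, frames=[4,2] (faults so far: 4)
  step 11: ref 3 -> FAULT, evict 2, frames=[4,3] (faults so far: 5)
  step 12: ref 2 -> FAULT, evict 4, frames=[2,3] (faults so far: 6)
  step 13: ref 4 -> FAULT, evict 3, frames=[2,4] (faults so far: 7)
  step 14: ref 1 -> FAULT, evict 2, frames=[1,4] (faults so far: 8)
  LRU total faults: 8
--- Optimal ---
  step 0: ref 4 -> FAULT, frames=[4,-] (faults so far: 1)
  step 1: ref 1 -> FAULT, frames=[4,1] (faults so far: 2)
  step 2: ref 4 -> HIT, frames=[4,1] (faults so far: 2)
  step 3: ref 3 -> FAULT, evict 1, frames=[4,3] (faults so far: 3)
  step 4: ref 4 -> HIT, frames=[4,3] (faults so far: 3)
  step 5: ref 2 -> FAULT, evict 3, frames=[4,2] (faults so far: 4)
  step 6: ref 4 -> HIT, frames=[4,2] (faults so far: 4)
  step 7: ref 4 -> HIT, frames=[4,2] (faults so far: 4)
  step 8: ref 2 -> HIT, frames=[4,2] (faults so far: 4)
  step 9: ref 4 -> HIT, frames=[4,2] (faults so far: 4)
  step 10: ref 4 -> HIT, frames=[4,2] (faults so far: 4)
  step 11: ref 3 -> FAULT, evict 4, frames=[3,2] (faults so far: 5)
  step 12: ref 2 -> HIT, frames=[3,2] (faults so far: 5)
  step 13: ref 4 -> FAULT, evict 2, frames=[3,4] (faults so far: 6)
  step 14: ref 1 -> FAULT, evict 3, frames=[1,4] (faults so far: 7)
  Optimal total faults: 7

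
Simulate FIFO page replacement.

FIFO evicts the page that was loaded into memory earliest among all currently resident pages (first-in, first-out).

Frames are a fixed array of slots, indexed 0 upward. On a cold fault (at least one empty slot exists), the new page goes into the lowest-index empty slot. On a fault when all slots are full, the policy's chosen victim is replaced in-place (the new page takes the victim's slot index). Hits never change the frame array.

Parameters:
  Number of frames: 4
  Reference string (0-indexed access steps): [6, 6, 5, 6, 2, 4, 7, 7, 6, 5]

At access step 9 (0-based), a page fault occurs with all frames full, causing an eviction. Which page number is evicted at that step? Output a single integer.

Step 0: ref 6 -> FAULT, frames=[6,-,-,-]
Step 1: ref 6 -> HIT, frames=[6,-,-,-]
Step 2: ref 5 -> FAULT, frames=[6,5,-,-]
Step 3: ref 6 -> HIT, frames=[6,5,-,-]
Step 4: ref 2 -> FAULT, frames=[6,5,2,-]
Step 5: ref 4 -> FAULT, frames=[6,5,2,4]
Step 6: ref 7 -> FAULT, evict 6, frames=[7,5,2,4]
Step 7: ref 7 -> HIT, frames=[7,5,2,4]
Step 8: ref 6 -> FAULT, evict 5, frames=[7,6,2,4]
Step 9: ref 5 -> FAULT, evict 2, frames=[7,6,5,4]
At step 9: evicted page 2

Answer: 2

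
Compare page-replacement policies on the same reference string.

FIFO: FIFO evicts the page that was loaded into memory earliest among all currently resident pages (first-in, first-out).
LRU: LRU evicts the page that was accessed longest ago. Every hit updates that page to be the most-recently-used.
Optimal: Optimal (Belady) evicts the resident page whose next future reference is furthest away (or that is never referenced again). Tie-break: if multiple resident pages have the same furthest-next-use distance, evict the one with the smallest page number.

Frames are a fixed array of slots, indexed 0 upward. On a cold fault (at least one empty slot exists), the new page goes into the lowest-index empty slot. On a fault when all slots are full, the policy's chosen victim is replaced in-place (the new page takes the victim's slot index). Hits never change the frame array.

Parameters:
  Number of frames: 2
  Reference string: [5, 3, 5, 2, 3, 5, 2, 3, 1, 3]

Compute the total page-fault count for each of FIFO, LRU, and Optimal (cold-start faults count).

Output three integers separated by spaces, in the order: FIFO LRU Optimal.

--- FIFO ---
  step 0: ref 5 -> FAULT, frames=[5,-] (faults so far: 1)
  step 1: ref 3 -> FAULT, frames=[5,3] (faults so far: 2)
  step 2: ref 5 -> HIT, frames=[5,3] (faults so far: 2)
  step 3: ref 2 -> FAULT, evict 5, frames=[2,3] (faults so far: 3)
  step 4: ref 3 -> HIT, frames=[2,3] (faults so far: 3)
  step 5: ref 5 -> FAULT, evict 3, frames=[2,5] (faults so far: 4)
  step 6: ref 2 -> HIT, frames=[2,5] (faults so far: 4)
  step 7: ref 3 -> FAULT, evict 2, frames=[3,5] (faults so far: 5)
  step 8: ref 1 -> FAULT, evict 5, frames=[3,1] (faults so far: 6)
  step 9: ref 3 -> HIT, frames=[3,1] (faults so far: 6)
  FIFO total faults: 6
--- LRU ---
  step 0: ref 5 -> FAULT, frames=[5,-] (faults so far: 1)
  step 1: ref 3 -> FAULT, frames=[5,3] (faults so far: 2)
  step 2: ref 5 -> HIT, frames=[5,3] (faults so far: 2)
  step 3: ref 2 -> FAULT, evict 3, frames=[5,2] (faults so far: 3)
  step 4: ref 3 -> FAULT, evict 5, frames=[3,2] (faults so far: 4)
  step 5: ref 5 -> FAULT, evict 2, frames=[3,5] (faults so far: 5)
  step 6: ref 2 -> FAULT, evict 3, frames=[2,5] (faults so far: 6)
  step 7: ref 3 -> FAULT, evict 5, frames=[2,3] (faults so far: 7)
  step 8: ref 1 -> FAULT, evict 2, frames=[1,3] (faults so far: 8)
  step 9: ref 3 -> HIT, frames=[1,3] (faults so far: 8)
  LRU total faults: 8
--- Optimal ---
  step 0: ref 5 -> FAULT, frames=[5,-] (faults so far: 1)
  step 1: ref 3 -> FAULT, frames=[5,3] (faults so far: 2)
  step 2: ref 5 -> HIT, frames=[5,3] (faults so far: 2)
  step 3: ref 2 -> FAULT, evict 5, frames=[2,3] (faults so far: 3)
  step 4: ref 3 -> HIT, frames=[2,3] (faults so far: 3)
  step 5: ref 5 -> FAULT, evict 3, frames=[2,5] (faults so far: 4)
  step 6: ref 2 -> HIT, frames=[2,5] (faults so far: 4)
  step 7: ref 3 -> FAULT, evict 2, frames=[3,5] (faults so far: 5)
  step 8: ref 1 -> FAULT, evict 5, frames=[3,1] (faults so far: 6)
  step 9: ref 3 -> HIT, frames=[3,1] (faults so far: 6)
  Optimal total faults: 6

Answer: 6 8 6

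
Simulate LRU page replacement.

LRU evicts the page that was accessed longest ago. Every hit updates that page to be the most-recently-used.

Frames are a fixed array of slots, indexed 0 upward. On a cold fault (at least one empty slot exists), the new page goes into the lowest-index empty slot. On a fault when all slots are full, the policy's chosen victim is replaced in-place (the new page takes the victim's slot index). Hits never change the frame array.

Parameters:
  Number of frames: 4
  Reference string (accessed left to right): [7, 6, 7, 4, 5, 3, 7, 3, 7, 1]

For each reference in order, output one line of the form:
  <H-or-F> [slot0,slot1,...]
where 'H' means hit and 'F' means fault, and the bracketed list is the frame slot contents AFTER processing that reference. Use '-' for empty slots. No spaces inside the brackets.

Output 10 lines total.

F [7,-,-,-]
F [7,6,-,-]
H [7,6,-,-]
F [7,6,4,-]
F [7,6,4,5]
F [7,3,4,5]
H [7,3,4,5]
H [7,3,4,5]
H [7,3,4,5]
F [7,3,1,5]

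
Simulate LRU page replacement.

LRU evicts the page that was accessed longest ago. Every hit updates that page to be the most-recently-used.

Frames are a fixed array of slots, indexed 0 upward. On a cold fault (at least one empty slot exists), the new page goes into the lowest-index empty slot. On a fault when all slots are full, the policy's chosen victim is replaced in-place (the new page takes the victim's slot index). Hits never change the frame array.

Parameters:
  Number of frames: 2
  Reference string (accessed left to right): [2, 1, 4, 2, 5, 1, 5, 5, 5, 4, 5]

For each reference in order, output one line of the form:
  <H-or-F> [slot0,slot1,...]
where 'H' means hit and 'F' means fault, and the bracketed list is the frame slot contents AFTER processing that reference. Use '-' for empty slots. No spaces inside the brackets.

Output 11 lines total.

F [2,-]
F [2,1]
F [4,1]
F [4,2]
F [5,2]
F [5,1]
H [5,1]
H [5,1]
H [5,1]
F [5,4]
H [5,4]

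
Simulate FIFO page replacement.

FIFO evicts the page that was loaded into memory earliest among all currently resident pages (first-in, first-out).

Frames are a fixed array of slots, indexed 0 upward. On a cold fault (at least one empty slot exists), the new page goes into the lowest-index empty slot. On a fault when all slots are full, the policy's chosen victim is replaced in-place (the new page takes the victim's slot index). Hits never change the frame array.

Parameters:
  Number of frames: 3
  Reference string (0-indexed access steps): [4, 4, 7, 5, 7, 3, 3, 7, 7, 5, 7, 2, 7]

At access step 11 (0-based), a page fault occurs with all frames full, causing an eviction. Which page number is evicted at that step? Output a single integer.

Answer: 7

Derivation:
Step 0: ref 4 -> FAULT, frames=[4,-,-]
Step 1: ref 4 -> HIT, frames=[4,-,-]
Step 2: ref 7 -> FAULT, frames=[4,7,-]
Step 3: ref 5 -> FAULT, frames=[4,7,5]
Step 4: ref 7 -> HIT, frames=[4,7,5]
Step 5: ref 3 -> FAULT, evict 4, frames=[3,7,5]
Step 6: ref 3 -> HIT, frames=[3,7,5]
Step 7: ref 7 -> HIT, frames=[3,7,5]
Step 8: ref 7 -> HIT, frames=[3,7,5]
Step 9: ref 5 -> HIT, frames=[3,7,5]
Step 10: ref 7 -> HIT, frames=[3,7,5]
Step 11: ref 2 -> FAULT, evict 7, frames=[3,2,5]
At step 11: evicted page 7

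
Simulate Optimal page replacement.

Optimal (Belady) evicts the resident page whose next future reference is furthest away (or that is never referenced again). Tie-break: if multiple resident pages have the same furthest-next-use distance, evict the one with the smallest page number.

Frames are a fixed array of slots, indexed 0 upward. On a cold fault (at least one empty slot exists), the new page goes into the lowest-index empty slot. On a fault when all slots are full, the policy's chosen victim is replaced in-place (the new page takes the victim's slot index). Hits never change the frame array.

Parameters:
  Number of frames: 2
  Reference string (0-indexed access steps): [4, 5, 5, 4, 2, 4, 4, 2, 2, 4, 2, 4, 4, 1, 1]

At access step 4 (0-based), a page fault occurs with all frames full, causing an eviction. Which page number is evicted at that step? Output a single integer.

Step 0: ref 4 -> FAULT, frames=[4,-]
Step 1: ref 5 -> FAULT, frames=[4,5]
Step 2: ref 5 -> HIT, frames=[4,5]
Step 3: ref 4 -> HIT, frames=[4,5]
Step 4: ref 2 -> FAULT, evict 5, frames=[4,2]
At step 4: evicted page 5

Answer: 5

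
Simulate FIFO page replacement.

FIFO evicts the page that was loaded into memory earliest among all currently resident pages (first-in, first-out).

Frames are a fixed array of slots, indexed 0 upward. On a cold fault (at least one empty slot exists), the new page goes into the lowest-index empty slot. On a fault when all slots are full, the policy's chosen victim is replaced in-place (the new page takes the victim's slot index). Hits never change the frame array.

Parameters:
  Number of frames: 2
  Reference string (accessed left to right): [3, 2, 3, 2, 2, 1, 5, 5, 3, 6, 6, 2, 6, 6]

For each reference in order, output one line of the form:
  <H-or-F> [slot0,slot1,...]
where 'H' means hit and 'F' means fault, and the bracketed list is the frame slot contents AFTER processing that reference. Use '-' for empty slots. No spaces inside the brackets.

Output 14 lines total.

F [3,-]
F [3,2]
H [3,2]
H [3,2]
H [3,2]
F [1,2]
F [1,5]
H [1,5]
F [3,5]
F [3,6]
H [3,6]
F [2,6]
H [2,6]
H [2,6]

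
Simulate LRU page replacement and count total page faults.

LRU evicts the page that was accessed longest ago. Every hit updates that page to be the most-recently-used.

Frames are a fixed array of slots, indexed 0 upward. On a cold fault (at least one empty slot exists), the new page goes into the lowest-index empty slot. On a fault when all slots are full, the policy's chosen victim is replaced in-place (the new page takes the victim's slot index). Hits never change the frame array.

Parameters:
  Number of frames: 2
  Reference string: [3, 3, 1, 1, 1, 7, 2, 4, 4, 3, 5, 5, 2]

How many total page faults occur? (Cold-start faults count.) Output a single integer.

Step 0: ref 3 → FAULT, frames=[3,-]
Step 1: ref 3 → HIT, frames=[3,-]
Step 2: ref 1 → FAULT, frames=[3,1]
Step 3: ref 1 → HIT, frames=[3,1]
Step 4: ref 1 → HIT, frames=[3,1]
Step 5: ref 7 → FAULT (evict 3), frames=[7,1]
Step 6: ref 2 → FAULT (evict 1), frames=[7,2]
Step 7: ref 4 → FAULT (evict 7), frames=[4,2]
Step 8: ref 4 → HIT, frames=[4,2]
Step 9: ref 3 → FAULT (evict 2), frames=[4,3]
Step 10: ref 5 → FAULT (evict 4), frames=[5,3]
Step 11: ref 5 → HIT, frames=[5,3]
Step 12: ref 2 → FAULT (evict 3), frames=[5,2]
Total faults: 8

Answer: 8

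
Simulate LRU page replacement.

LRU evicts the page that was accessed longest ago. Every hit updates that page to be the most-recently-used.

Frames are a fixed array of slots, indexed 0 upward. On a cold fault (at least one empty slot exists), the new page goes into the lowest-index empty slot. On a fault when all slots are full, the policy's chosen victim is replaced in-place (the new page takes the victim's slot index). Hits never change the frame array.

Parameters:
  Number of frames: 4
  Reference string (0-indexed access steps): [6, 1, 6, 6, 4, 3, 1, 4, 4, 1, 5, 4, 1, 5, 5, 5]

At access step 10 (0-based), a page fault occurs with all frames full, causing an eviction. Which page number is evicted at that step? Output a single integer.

Step 0: ref 6 -> FAULT, frames=[6,-,-,-]
Step 1: ref 1 -> FAULT, frames=[6,1,-,-]
Step 2: ref 6 -> HIT, frames=[6,1,-,-]
Step 3: ref 6 -> HIT, frames=[6,1,-,-]
Step 4: ref 4 -> FAULT, frames=[6,1,4,-]
Step 5: ref 3 -> FAULT, frames=[6,1,4,3]
Step 6: ref 1 -> HIT, frames=[6,1,4,3]
Step 7: ref 4 -> HIT, frames=[6,1,4,3]
Step 8: ref 4 -> HIT, frames=[6,1,4,3]
Step 9: ref 1 -> HIT, frames=[6,1,4,3]
Step 10: ref 5 -> FAULT, evict 6, frames=[5,1,4,3]
At step 10: evicted page 6

Answer: 6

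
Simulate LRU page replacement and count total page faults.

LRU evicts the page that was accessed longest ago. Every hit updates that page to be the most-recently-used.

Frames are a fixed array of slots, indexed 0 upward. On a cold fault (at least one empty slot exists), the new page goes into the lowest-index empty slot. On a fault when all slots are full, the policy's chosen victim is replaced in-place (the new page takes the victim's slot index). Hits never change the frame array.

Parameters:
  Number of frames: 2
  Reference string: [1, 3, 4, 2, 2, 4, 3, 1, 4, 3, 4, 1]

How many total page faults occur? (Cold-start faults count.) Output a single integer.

Step 0: ref 1 → FAULT, frames=[1,-]
Step 1: ref 3 → FAULT, frames=[1,3]
Step 2: ref 4 → FAULT (evict 1), frames=[4,3]
Step 3: ref 2 → FAULT (evict 3), frames=[4,2]
Step 4: ref 2 → HIT, frames=[4,2]
Step 5: ref 4 → HIT, frames=[4,2]
Step 6: ref 3 → FAULT (evict 2), frames=[4,3]
Step 7: ref 1 → FAULT (evict 4), frames=[1,3]
Step 8: ref 4 → FAULT (evict 3), frames=[1,4]
Step 9: ref 3 → FAULT (evict 1), frames=[3,4]
Step 10: ref 4 → HIT, frames=[3,4]
Step 11: ref 1 → FAULT (evict 3), frames=[1,4]
Total faults: 9

Answer: 9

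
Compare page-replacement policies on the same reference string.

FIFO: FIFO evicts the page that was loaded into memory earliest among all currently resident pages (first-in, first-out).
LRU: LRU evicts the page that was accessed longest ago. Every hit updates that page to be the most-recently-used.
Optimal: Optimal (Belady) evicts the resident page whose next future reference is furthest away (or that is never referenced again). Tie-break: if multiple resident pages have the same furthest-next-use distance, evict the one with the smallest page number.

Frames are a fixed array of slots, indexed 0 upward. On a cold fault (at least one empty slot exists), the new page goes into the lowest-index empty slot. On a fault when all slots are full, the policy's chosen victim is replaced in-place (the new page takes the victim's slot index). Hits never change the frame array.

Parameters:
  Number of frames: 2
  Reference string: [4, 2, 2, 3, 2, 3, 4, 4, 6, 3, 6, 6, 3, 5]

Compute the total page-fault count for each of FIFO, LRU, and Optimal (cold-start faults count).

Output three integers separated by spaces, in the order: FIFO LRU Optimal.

Answer: 7 7 6

Derivation:
--- FIFO ---
  step 0: ref 4 -> FAULT, frames=[4,-] (faults so far: 1)
  step 1: ref 2 -> FAULT, frames=[4,2] (faults so far: 2)
  step 2: ref 2 -> HIT, frames=[4,2] (faults so far: 2)
  step 3: ref 3 -> FAULT, evict 4, frames=[3,2] (faults so far: 3)
  step 4: ref 2 -> HIT, frames=[3,2] (faults so far: 3)
  step 5: ref 3 -> HIT, frames=[3,2] (faults so far: 3)
  step 6: ref 4 -> FAULT, evict 2, frames=[3,4] (faults so far: 4)
  step 7: ref 4 -> HIT, frames=[3,4] (faults so far: 4)
  step 8: ref 6 -> FAULT, evict 3, frames=[6,4] (faults so far: 5)
  step 9: ref 3 -> FAULT, evict 4, frames=[6,3] (faults so far: 6)
  step 10: ref 6 -> HIT, frames=[6,3] (faults so far: 6)
  step 11: ref 6 -> HIT, frames=[6,3] (faults so far: 6)
  step 12: ref 3 -> HIT, frames=[6,3] (faults so far: 6)
  step 13: ref 5 -> FAULT, evict 6, frames=[5,3] (faults so far: 7)
  FIFO total faults: 7
--- LRU ---
  step 0: ref 4 -> FAULT, frames=[4,-] (faults so far: 1)
  step 1: ref 2 -> FAULT, frames=[4,2] (faults so far: 2)
  step 2: ref 2 -> HIT, frames=[4,2] (faults so far: 2)
  step 3: ref 3 -> FAULT, evict 4, frames=[3,2] (faults so far: 3)
  step 4: ref 2 -> HIT, frames=[3,2] (faults so far: 3)
  step 5: ref 3 -> HIT, frames=[3,2] (faults so far: 3)
  step 6: ref 4 -> FAULT, evict 2, frames=[3,4] (faults so far: 4)
  step 7: ref 4 -> HIT, frames=[3,4] (faults so far: 4)
  step 8: ref 6 -> FAULT, evict 3, frames=[6,4] (faults so far: 5)
  step 9: ref 3 -> FAULT, evict 4, frames=[6,3] (faults so far: 6)
  step 10: ref 6 -> HIT, frames=[6,3] (faults so far: 6)
  step 11: ref 6 -> HIT, frames=[6,3] (faults so far: 6)
  step 12: ref 3 -> HIT, frames=[6,3] (faults so far: 6)
  step 13: ref 5 -> FAULT, evict 6, frames=[5,3] (faults so far: 7)
  LRU total faults: 7
--- Optimal ---
  step 0: ref 4 -> FAULT, frames=[4,-] (faults so far: 1)
  step 1: ref 2 -> FAULT, frames=[4,2] (faults so far: 2)
  step 2: ref 2 -> HIT, frames=[4,2] (faults so far: 2)
  step 3: ref 3 -> FAULT, evict 4, frames=[3,2] (faults so far: 3)
  step 4: ref 2 -> HIT, frames=[3,2] (faults so far: 3)
  step 5: ref 3 -> HIT, frames=[3,2] (faults so far: 3)
  step 6: ref 4 -> FAULT, evict 2, frames=[3,4] (faults so far: 4)
  step 7: ref 4 -> HIT, frames=[3,4] (faults so far: 4)
  step 8: ref 6 -> FAULT, evict 4, frames=[3,6] (faults so far: 5)
  step 9: ref 3 -> HIT, frames=[3,6] (faults so far: 5)
  step 10: ref 6 -> HIT, frames=[3,6] (faults so far: 5)
  step 11: ref 6 -> HIT, frames=[3,6] (faults so far: 5)
  step 12: ref 3 -> HIT, frames=[3,6] (faults so far: 5)
  step 13: ref 5 -> FAULT, evict 3, frames=[5,6] (faults so far: 6)
  Optimal total faults: 6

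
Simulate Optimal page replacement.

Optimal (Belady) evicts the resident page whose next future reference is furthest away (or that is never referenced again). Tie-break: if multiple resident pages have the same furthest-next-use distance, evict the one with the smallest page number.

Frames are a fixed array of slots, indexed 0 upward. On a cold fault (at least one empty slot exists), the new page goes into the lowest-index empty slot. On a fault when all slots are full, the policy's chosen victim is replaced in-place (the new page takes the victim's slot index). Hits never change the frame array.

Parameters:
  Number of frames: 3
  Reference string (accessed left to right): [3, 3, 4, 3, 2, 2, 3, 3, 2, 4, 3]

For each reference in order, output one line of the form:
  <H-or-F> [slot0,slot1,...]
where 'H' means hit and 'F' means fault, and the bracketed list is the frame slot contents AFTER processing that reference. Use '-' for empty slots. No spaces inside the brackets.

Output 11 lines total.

F [3,-,-]
H [3,-,-]
F [3,4,-]
H [3,4,-]
F [3,4,2]
H [3,4,2]
H [3,4,2]
H [3,4,2]
H [3,4,2]
H [3,4,2]
H [3,4,2]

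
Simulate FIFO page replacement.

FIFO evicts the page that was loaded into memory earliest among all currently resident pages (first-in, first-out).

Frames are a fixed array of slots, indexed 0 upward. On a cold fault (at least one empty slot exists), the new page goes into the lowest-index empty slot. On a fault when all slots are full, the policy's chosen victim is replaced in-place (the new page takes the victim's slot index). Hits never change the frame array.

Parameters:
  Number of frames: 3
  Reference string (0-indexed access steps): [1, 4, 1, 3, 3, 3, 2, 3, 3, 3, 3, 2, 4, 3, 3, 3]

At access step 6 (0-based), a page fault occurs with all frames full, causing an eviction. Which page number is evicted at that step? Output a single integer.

Step 0: ref 1 -> FAULT, frames=[1,-,-]
Step 1: ref 4 -> FAULT, frames=[1,4,-]
Step 2: ref 1 -> HIT, frames=[1,4,-]
Step 3: ref 3 -> FAULT, frames=[1,4,3]
Step 4: ref 3 -> HIT, frames=[1,4,3]
Step 5: ref 3 -> HIT, frames=[1,4,3]
Step 6: ref 2 -> FAULT, evict 1, frames=[2,4,3]
At step 6: evicted page 1

Answer: 1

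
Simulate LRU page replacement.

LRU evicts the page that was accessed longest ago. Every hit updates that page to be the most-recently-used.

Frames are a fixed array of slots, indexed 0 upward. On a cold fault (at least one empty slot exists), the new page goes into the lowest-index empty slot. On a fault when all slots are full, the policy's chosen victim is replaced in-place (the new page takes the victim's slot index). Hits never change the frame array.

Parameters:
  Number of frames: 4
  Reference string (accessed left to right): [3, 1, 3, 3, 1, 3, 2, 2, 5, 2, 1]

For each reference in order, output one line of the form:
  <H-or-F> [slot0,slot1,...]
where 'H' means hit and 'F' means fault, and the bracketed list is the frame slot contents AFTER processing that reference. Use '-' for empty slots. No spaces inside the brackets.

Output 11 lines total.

F [3,-,-,-]
F [3,1,-,-]
H [3,1,-,-]
H [3,1,-,-]
H [3,1,-,-]
H [3,1,-,-]
F [3,1,2,-]
H [3,1,2,-]
F [3,1,2,5]
H [3,1,2,5]
H [3,1,2,5]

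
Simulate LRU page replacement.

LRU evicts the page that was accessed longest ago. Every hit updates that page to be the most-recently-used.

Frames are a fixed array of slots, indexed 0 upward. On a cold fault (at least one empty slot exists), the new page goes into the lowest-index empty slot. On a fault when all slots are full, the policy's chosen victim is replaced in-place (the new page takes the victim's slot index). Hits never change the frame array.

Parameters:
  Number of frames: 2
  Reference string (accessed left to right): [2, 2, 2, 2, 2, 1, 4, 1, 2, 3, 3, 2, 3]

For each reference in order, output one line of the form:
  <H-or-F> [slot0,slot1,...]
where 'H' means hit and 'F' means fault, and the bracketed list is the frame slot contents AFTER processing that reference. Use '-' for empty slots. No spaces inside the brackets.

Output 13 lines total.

F [2,-]
H [2,-]
H [2,-]
H [2,-]
H [2,-]
F [2,1]
F [4,1]
H [4,1]
F [2,1]
F [2,3]
H [2,3]
H [2,3]
H [2,3]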